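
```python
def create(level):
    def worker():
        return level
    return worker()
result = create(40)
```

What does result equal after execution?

Step 1: create(40) binds parameter level = 40.
Step 2: worker() looks up level in enclosing scope and finds the parameter level = 40.
Step 3: result = 40

The answer is 40.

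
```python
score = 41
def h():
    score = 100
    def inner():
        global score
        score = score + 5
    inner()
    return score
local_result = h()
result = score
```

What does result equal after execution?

Step 1: Global score = 41. h() creates local score = 100.
Step 2: inner() declares global score and adds 5: global score = 41 + 5 = 46.
Step 3: h() returns its local score = 100 (unaffected by inner).
Step 4: result = global score = 46

The answer is 46.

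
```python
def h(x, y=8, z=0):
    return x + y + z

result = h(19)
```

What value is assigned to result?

Step 1: h(19) uses defaults y = 8, z = 0.
Step 2: Returns 19 + 8 + 0 = 27.
Step 3: result = 27

The answer is 27.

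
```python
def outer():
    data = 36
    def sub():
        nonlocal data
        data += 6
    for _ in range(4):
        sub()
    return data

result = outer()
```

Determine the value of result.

Step 1: data = 36.
Step 2: sub() is called 4 times in a loop, each adding 6 via nonlocal.
Step 3: data = 36 + 6 * 4 = 60

The answer is 60.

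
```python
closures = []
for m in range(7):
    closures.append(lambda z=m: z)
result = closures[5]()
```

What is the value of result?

Step 1: Default argument z=m captures m's value at each iteration.
Step 2: closures[5] captured z = 5 when m was 5.
Step 3: result = 5

The answer is 5.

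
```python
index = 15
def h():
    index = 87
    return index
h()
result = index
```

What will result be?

Step 1: index = 15 globally.
Step 2: h() creates a LOCAL index = 87 (no global keyword!).
Step 3: The global index is unchanged. result = 15

The answer is 15.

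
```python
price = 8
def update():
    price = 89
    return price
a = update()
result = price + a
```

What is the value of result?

Step 1: Global price = 8. update() returns local price = 89.
Step 2: a = 89. Global price still = 8.
Step 3: result = 8 + 89 = 97

The answer is 97.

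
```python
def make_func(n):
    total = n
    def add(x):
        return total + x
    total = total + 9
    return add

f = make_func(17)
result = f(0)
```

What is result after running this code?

Step 1: make_func(17) sets total = 17, then total = 17 + 9 = 26.
Step 2: Closures capture by reference, so add sees total = 26.
Step 3: f(0) returns 26 + 0 = 26

The answer is 26.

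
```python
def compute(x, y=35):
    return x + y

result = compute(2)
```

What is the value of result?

Step 1: compute(2) uses default y = 35.
Step 2: Returns 2 + 35 = 37.
Step 3: result = 37

The answer is 37.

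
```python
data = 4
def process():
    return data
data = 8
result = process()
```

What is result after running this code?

Step 1: data is first set to 4, then reassigned to 8.
Step 2: process() is called after the reassignment, so it looks up the current global data = 8.
Step 3: result = 8

The answer is 8.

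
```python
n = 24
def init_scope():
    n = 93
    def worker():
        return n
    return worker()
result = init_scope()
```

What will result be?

Step 1: n = 24 globally, but init_scope() defines n = 93 locally.
Step 2: worker() looks up n. Not in local scope, so checks enclosing scope (init_scope) and finds n = 93.
Step 3: result = 93

The answer is 93.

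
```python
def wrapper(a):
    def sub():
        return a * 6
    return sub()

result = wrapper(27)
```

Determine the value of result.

Step 1: wrapper(27) binds parameter a = 27.
Step 2: sub() accesses a = 27 from enclosing scope.
Step 3: result = 27 * 6 = 162

The answer is 162.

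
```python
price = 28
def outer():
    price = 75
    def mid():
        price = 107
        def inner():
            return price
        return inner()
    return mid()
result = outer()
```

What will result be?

Step 1: Three levels of shadowing: global 28, outer 75, mid 107.
Step 2: inner() finds price = 107 in enclosing mid() scope.
Step 3: result = 107

The answer is 107.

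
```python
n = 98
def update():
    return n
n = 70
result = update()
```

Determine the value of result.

Step 1: n is first set to 98, then reassigned to 70.
Step 2: update() is called after the reassignment, so it looks up the current global n = 70.
Step 3: result = 70

The answer is 70.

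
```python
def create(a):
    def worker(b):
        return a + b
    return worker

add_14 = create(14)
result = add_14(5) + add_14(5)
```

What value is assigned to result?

Step 1: add_14 captures a = 14.
Step 2: add_14(5) = 14 + 5 = 19, called twice.
Step 3: result = 19 + 19 = 38

The answer is 38.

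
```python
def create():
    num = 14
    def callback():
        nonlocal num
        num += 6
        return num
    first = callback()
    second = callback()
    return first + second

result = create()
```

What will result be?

Step 1: num starts at 14.
Step 2: First call: num = 14 + 6 = 20, returns 20.
Step 3: Second call: num = 20 + 6 = 26, returns 26.
Step 4: result = 20 + 26 = 46

The answer is 46.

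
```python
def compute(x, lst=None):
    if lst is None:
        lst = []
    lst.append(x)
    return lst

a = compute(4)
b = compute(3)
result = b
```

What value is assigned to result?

Step 1: None default with guard creates a NEW list each call.
Step 2: a = [4] (fresh list). b = [3] (another fresh list).
Step 3: result = [3] (this is the fix for mutable default)

The answer is [3].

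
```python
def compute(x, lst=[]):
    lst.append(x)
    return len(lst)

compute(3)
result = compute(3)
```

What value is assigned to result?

Step 1: Mutable default list persists between calls.
Step 2: First call: lst = [3], len = 1. Second call: lst = [3, 3], len = 2.
Step 3: result = 2

The answer is 2.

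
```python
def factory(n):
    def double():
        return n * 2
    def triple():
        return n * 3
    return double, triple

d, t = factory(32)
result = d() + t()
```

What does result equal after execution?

Step 1: Both closures capture the same n = 32.
Step 2: d() = 32 * 2 = 64, t() = 32 * 3 = 96.
Step 3: result = 64 + 96 = 160

The answer is 160.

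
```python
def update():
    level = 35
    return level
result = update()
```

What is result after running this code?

Step 1: update() defines level = 35 in its local scope.
Step 2: return level finds the local variable level = 35.
Step 3: result = 35

The answer is 35.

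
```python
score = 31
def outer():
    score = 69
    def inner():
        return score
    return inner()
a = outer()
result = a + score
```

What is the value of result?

Step 1: outer() has local score = 69. inner() reads from enclosing.
Step 2: outer() returns 69. Global score = 31 unchanged.
Step 3: result = 69 + 31 = 100

The answer is 100.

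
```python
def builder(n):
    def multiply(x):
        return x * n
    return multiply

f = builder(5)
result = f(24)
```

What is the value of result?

Step 1: builder(5) returns multiply closure with n = 5.
Step 2: f(24) computes 24 * 5 = 120.
Step 3: result = 120

The answer is 120.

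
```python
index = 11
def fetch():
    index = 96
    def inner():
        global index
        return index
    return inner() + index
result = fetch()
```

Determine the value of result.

Step 1: Global index = 11. fetch() shadows with local index = 96.
Step 2: inner() uses global keyword, so inner() returns global index = 11.
Step 3: fetch() returns 11 + 96 = 107

The answer is 107.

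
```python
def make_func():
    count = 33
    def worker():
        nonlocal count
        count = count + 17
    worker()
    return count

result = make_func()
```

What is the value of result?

Step 1: make_func() sets count = 33.
Step 2: worker() uses nonlocal to modify count in make_func's scope: count = 33 + 17 = 50.
Step 3: make_func() returns the modified count = 50

The answer is 50.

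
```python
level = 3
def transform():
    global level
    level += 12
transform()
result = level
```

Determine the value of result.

Step 1: level = 3 globally.
Step 2: transform() modifies global level: level += 12 = 15.
Step 3: result = 15

The answer is 15.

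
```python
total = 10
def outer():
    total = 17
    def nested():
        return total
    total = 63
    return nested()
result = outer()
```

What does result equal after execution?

Step 1: outer() sets total = 17, then later total = 63.
Step 2: nested() is called after total is reassigned to 63. Closures capture variables by reference, not by value.
Step 3: result = 63

The answer is 63.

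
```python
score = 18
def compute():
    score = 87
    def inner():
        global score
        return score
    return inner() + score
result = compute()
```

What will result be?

Step 1: Global score = 18. compute() shadows with local score = 87.
Step 2: inner() uses global keyword, so inner() returns global score = 18.
Step 3: compute() returns 18 + 87 = 105

The answer is 105.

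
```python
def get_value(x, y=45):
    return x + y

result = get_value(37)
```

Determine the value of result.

Step 1: get_value(37) uses default y = 45.
Step 2: Returns 37 + 45 = 82.
Step 3: result = 82

The answer is 82.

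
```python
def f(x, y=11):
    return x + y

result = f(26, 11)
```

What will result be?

Step 1: f(26, 11) overrides default y with 11.
Step 2: Returns 26 + 11 = 37.
Step 3: result = 37

The answer is 37.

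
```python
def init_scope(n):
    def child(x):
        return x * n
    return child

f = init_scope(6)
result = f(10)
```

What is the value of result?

Step 1: init_scope(6) creates a closure capturing n = 6.
Step 2: f(10) computes 10 * 6 = 60.
Step 3: result = 60

The answer is 60.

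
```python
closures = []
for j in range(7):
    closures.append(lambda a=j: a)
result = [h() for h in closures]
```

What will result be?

Step 1: Default arg a=j captures j at each iteration.
Step 2: Each lambda has its own default: 0, 1, ..., 6.
Step 3: result = [0, 1, 2, 3, 4, 5, 6]

The answer is [0, 1, 2, 3, 4, 5, 6].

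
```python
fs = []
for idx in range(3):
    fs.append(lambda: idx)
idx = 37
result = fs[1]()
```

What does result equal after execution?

Step 1: Lambdas capture the variable idx by reference, not by value.
Step 2: After the loop, idx is reassigned to 37.
Step 3: fs[1]() looks up the current idx = 37. result = 37

The answer is 37.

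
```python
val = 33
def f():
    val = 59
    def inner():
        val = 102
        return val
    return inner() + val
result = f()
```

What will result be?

Step 1: f() has local val = 59. inner() has local val = 102.
Step 2: inner() returns its local val = 102.
Step 3: f() returns 102 + its own val (59) = 161

The answer is 161.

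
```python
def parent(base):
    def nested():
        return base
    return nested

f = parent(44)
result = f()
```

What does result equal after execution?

Step 1: parent(44) creates closure capturing base = 44.
Step 2: f() returns the captured base = 44.
Step 3: result = 44

The answer is 44.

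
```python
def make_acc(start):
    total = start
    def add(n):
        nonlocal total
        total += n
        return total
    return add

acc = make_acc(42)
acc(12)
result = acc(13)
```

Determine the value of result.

Step 1: make_acc(42) creates closure with total = 42.
Step 2: First acc(12): total = 42 + 12 = 54.
Step 3: Second acc(13): total = 54 + 13 = 67. result = 67

The answer is 67.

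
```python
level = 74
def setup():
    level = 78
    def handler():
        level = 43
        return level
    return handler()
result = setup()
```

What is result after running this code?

Step 1: Three scopes define level: global (74), setup (78), handler (43).
Step 2: handler() has its own local level = 43, which shadows both enclosing and global.
Step 3: result = 43 (local wins in LEGB)

The answer is 43.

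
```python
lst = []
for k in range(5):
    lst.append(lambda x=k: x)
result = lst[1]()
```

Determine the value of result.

Step 1: Default argument x=k captures k's value at each iteration.
Step 2: lst[1] captured x = 1 when k was 1.
Step 3: result = 1

The answer is 1.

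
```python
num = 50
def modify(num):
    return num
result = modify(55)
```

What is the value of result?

Step 1: Global num = 50.
Step 2: modify(55) takes parameter num = 55, which shadows the global.
Step 3: result = 55

The answer is 55.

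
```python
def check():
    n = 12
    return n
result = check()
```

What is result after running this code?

Step 1: check() defines n = 12 in its local scope.
Step 2: return n finds the local variable n = 12.
Step 3: result = 12

The answer is 12.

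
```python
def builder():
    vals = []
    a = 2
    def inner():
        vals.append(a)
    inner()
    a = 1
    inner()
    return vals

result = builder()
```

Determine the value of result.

Step 1: a = 2. inner() appends current a to vals.
Step 2: First inner(): appends 2. Then a = 1.
Step 3: Second inner(): appends 1 (closure sees updated a). result = [2, 1]

The answer is [2, 1].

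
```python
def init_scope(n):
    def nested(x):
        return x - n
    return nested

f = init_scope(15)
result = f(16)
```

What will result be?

Step 1: init_scope(15) creates a closure capturing n = 15.
Step 2: f(16) computes 16 - 15 = 1.
Step 3: result = 1

The answer is 1.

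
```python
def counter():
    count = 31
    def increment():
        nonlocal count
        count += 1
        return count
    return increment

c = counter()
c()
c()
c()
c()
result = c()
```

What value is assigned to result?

Step 1: counter() creates closure with count = 31.
Step 2: Each c() call increments count via nonlocal. After 5 calls: 31 + 5 = 36.
Step 3: result = 36

The answer is 36.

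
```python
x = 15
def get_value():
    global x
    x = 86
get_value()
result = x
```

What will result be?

Step 1: x = 15 globally.
Step 2: get_value() declares global x and sets it to 86.
Step 3: After get_value(), global x = 86. result = 86

The answer is 86.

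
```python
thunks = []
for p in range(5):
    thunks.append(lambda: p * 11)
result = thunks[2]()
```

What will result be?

Step 1: All lambdas reference the same variable p (late binding).
Step 2: After the loop, p = 4. Every lambda returns p * 11.
Step 3: thunks[2]() = 4 * 11 = 44

The answer is 44.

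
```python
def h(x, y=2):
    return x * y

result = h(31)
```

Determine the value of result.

Step 1: h(31) uses default y = 2.
Step 2: Returns 31 * 2 = 62.
Step 3: result = 62

The answer is 62.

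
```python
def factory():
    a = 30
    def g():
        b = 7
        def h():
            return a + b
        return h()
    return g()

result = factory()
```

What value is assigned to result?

Step 1: factory() defines a = 30. g() defines b = 7.
Step 2: h() accesses both from enclosing scopes: a = 30, b = 7.
Step 3: result = 30 + 7 = 37

The answer is 37.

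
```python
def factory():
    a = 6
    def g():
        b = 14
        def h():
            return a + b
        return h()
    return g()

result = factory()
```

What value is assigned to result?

Step 1: factory() defines a = 6. g() defines b = 14.
Step 2: h() accesses both from enclosing scopes: a = 6, b = 14.
Step 3: result = 6 + 14 = 20

The answer is 20.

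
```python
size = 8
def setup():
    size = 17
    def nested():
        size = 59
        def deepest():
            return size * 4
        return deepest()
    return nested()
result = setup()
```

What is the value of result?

Step 1: deepest() looks up size through LEGB: not local, finds size = 59 in enclosing nested().
Step 2: Returns 59 * 4 = 236.
Step 3: result = 236

The answer is 236.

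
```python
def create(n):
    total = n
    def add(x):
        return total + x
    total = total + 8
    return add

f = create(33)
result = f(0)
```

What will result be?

Step 1: create(33) sets total = 33, then total = 33 + 8 = 41.
Step 2: Closures capture by reference, so add sees total = 41.
Step 3: f(0) returns 41 + 0 = 41

The answer is 41.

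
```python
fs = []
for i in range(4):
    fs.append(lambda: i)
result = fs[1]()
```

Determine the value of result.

Step 1: The loop creates 4 lambdas, all referencing the same variable i.
Step 2: After the loop, i = 3 (final value).
Step 3: fs[1]() looks up i at call time and finds 3. This is the late binding gotcha. result = 3

The answer is 3.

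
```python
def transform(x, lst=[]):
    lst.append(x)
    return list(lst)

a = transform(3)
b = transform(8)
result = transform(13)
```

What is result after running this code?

Step 1: Default list is shared. list() creates copies for return values.
Step 2: Internal list grows: [3] -> [3, 8] -> [3, 8, 13].
Step 3: result = [3, 8, 13]

The answer is [3, 8, 13].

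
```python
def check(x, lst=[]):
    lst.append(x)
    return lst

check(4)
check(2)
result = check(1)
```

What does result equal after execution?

Step 1: Mutable default argument gotcha! The list [] is created once.
Step 2: Each call appends to the SAME list: [4], [4, 2], [4, 2, 1].
Step 3: result = [4, 2, 1]

The answer is [4, 2, 1].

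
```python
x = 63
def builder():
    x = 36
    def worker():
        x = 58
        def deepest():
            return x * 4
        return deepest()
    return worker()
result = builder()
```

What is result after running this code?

Step 1: deepest() looks up x through LEGB: not local, finds x = 58 in enclosing worker().
Step 2: Returns 58 * 4 = 232.
Step 3: result = 232

The answer is 232.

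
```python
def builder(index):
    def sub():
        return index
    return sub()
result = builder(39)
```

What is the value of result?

Step 1: builder(39) binds parameter index = 39.
Step 2: sub() looks up index in enclosing scope and finds the parameter index = 39.
Step 3: result = 39

The answer is 39.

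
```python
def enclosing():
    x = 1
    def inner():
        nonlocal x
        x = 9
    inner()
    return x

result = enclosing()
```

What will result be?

Step 1: enclosing() sets x = 1.
Step 2: inner() uses nonlocal to reassign x = 9.
Step 3: result = 9

The answer is 9.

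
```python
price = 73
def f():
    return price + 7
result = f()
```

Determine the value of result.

Step 1: price = 73 is defined globally.
Step 2: f() looks up price from global scope = 73, then computes 73 + 7 = 80.
Step 3: result = 80

The answer is 80.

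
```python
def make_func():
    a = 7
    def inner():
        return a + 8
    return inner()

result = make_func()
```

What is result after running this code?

Step 1: make_func() defines a = 7.
Step 2: inner() reads a = 7 from enclosing scope, returns 7 + 8 = 15.
Step 3: result = 15

The answer is 15.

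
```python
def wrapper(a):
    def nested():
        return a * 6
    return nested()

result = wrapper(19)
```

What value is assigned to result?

Step 1: wrapper(19) binds parameter a = 19.
Step 2: nested() accesses a = 19 from enclosing scope.
Step 3: result = 19 * 6 = 114

The answer is 114.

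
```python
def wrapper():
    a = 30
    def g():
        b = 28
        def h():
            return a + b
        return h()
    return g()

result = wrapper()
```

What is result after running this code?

Step 1: wrapper() defines a = 30. g() defines b = 28.
Step 2: h() accesses both from enclosing scopes: a = 30, b = 28.
Step 3: result = 30 + 28 = 58

The answer is 58.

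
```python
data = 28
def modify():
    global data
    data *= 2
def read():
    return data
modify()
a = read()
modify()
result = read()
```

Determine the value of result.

Step 1: data = 28.
Step 2: First modify(): data = 28 * 2 = 56.
Step 3: Second modify(): data = 56 * 2 = 112.
Step 4: read() returns 112

The answer is 112.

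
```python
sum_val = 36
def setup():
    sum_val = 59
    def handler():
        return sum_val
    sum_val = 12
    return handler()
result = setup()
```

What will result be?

Step 1: setup() sets sum_val = 59, then later sum_val = 12.
Step 2: handler() is called after sum_val is reassigned to 12. Closures capture variables by reference, not by value.
Step 3: result = 12

The answer is 12.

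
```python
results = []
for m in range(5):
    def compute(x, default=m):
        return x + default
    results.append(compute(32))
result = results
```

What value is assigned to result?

Step 1: Default argument default=m is evaluated at function definition time.
Step 2: Each iteration creates compute with default = current m value.
Step 3: compute(32) returns 32 + default. results = [32, 33, 34, 35, 36]

The answer is [32, 33, 34, 35, 36].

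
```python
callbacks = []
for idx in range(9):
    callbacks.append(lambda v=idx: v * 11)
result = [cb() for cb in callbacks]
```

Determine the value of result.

Step 1: Default arg v=idx captures idx at each iteration.
Step 2: callbacks[k] has v defaulting to k, returns k * 11.
Step 3: result = [0, 11, 22, 33, 44, 55, 66, 77, 88]

The answer is [0, 11, 22, 33, 44, 55, 66, 77, 88].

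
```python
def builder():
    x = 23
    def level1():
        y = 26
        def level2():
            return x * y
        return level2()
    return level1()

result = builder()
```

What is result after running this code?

Step 1: x = 23 in builder. y = 26 in level1.
Step 2: level2() reads x = 23 and y = 26 from enclosing scopes.
Step 3: result = 23 * 26 = 598

The answer is 598.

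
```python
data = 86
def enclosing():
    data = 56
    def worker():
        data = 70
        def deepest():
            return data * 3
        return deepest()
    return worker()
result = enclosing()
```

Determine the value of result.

Step 1: deepest() looks up data through LEGB: not local, finds data = 70 in enclosing worker().
Step 2: Returns 70 * 3 = 210.
Step 3: result = 210

The answer is 210.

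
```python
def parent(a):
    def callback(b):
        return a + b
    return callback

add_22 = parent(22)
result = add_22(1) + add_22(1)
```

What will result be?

Step 1: add_22 captures a = 22.
Step 2: add_22(1) = 22 + 1 = 23, called twice.
Step 3: result = 23 + 23 = 46

The answer is 46.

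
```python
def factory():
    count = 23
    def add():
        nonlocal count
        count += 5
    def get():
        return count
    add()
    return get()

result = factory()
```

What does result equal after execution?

Step 1: count = 23. add() modifies it via nonlocal, get() reads it.
Step 2: add() makes count = 23 + 5 = 28.
Step 3: get() returns 28. result = 28

The answer is 28.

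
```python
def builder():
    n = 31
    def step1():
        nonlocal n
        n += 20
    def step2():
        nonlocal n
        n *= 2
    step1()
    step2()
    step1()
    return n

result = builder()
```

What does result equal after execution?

Step 1: n = 31.
Step 2: step1(): n = 31 + 20 = 51.
Step 3: step2(): n = 51 * 2 = 102.
Step 4: step1(): n = 102 + 20 = 122. result = 122

The answer is 122.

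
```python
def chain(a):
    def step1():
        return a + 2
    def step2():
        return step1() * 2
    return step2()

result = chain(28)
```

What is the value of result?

Step 1: chain(28) captures a = 28.
Step 2: step2() calls step1() which returns 28 + 2 = 30.
Step 3: step2() returns 30 * 2 = 60

The answer is 60.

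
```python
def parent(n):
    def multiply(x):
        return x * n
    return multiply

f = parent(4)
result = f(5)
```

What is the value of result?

Step 1: parent(4) returns multiply closure with n = 4.
Step 2: f(5) computes 5 * 4 = 20.
Step 3: result = 20

The answer is 20.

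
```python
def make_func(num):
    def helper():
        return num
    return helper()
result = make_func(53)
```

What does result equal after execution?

Step 1: make_func(53) binds parameter num = 53.
Step 2: helper() looks up num in enclosing scope and finds the parameter num = 53.
Step 3: result = 53

The answer is 53.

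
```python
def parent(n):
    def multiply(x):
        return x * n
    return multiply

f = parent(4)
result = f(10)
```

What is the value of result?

Step 1: parent(4) returns multiply closure with n = 4.
Step 2: f(10) computes 10 * 4 = 40.
Step 3: result = 40

The answer is 40.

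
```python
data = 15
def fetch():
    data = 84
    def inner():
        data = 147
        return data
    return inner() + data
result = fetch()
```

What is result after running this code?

Step 1: fetch() has local data = 84. inner() has local data = 147.
Step 2: inner() returns its local data = 147.
Step 3: fetch() returns 147 + its own data (84) = 231

The answer is 231.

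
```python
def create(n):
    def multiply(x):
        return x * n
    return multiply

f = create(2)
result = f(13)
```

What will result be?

Step 1: create(2) returns multiply closure with n = 2.
Step 2: f(13) computes 13 * 2 = 26.
Step 3: result = 26

The answer is 26.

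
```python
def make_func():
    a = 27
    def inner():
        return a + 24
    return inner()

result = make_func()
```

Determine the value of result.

Step 1: make_func() defines a = 27.
Step 2: inner() reads a = 27 from enclosing scope, returns 27 + 24 = 51.
Step 3: result = 51

The answer is 51.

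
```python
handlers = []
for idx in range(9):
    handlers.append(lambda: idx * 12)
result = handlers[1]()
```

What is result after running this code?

Step 1: All lambdas reference the same variable idx (late binding).
Step 2: After the loop, idx = 8. Every lambda returns idx * 12.
Step 3: handlers[1]() = 8 * 12 = 96

The answer is 96.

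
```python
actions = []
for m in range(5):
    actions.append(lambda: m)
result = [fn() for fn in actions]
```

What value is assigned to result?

Step 1: All 5 lambdas share the same variable m.
Step 2: After the loop, m = 4.
Step 3: Each call returns 4. result = [4, 4, 4, 4, 4]

The answer is [4, 4, 4, 4, 4].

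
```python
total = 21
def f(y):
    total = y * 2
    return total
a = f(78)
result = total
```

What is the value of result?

Step 1: Global total = 21.
Step 2: f(78) creates local total = 78 * 2 = 156.
Step 3: Global total unchanged because no global keyword. result = 21

The answer is 21.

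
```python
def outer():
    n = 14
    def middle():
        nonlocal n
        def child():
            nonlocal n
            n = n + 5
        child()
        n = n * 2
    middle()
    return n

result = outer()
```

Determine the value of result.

Step 1: n = 14.
Step 2: child() adds 5: n = 14 + 5 = 19.
Step 3: middle() doubles: n = 19 * 2 = 38.
Step 4: result = 38

The answer is 38.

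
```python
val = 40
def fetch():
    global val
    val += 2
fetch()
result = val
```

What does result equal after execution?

Step 1: val = 40 globally.
Step 2: fetch() modifies global val: val += 2 = 42.
Step 3: result = 42

The answer is 42.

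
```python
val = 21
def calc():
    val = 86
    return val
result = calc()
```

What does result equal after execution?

Step 1: Global val = 21.
Step 2: calc() creates local val = 86, shadowing the global.
Step 3: Returns local val = 86. result = 86

The answer is 86.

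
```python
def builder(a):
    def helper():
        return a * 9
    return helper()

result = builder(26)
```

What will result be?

Step 1: builder(26) binds parameter a = 26.
Step 2: helper() accesses a = 26 from enclosing scope.
Step 3: result = 26 * 9 = 234

The answer is 234.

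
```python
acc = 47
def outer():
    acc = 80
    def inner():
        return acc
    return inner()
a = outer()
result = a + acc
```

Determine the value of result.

Step 1: outer() has local acc = 80. inner() reads from enclosing.
Step 2: outer() returns 80. Global acc = 47 unchanged.
Step 3: result = 80 + 47 = 127

The answer is 127.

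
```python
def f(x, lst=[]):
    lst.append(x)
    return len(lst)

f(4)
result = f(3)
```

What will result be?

Step 1: Mutable default list persists between calls.
Step 2: First call: lst = [4], len = 1. Second call: lst = [4, 3], len = 2.
Step 3: result = 2

The answer is 2.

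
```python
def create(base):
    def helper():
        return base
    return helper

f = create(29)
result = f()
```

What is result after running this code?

Step 1: create(29) creates closure capturing base = 29.
Step 2: f() returns the captured base = 29.
Step 3: result = 29

The answer is 29.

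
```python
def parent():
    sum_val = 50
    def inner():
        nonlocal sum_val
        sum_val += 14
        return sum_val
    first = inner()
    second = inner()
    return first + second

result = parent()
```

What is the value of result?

Step 1: sum_val starts at 50.
Step 2: First call: sum_val = 50 + 14 = 64, returns 64.
Step 3: Second call: sum_val = 64 + 14 = 78, returns 78.
Step 4: result = 64 + 78 = 142

The answer is 142.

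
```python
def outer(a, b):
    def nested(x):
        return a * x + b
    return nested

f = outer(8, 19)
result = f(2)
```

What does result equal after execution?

Step 1: outer(8, 19) captures a = 8, b = 19.
Step 2: f(2) computes 8 * 2 + 19 = 35.
Step 3: result = 35

The answer is 35.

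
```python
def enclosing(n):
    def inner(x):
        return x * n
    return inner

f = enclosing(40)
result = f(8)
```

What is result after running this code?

Step 1: enclosing(40) creates a closure capturing n = 40.
Step 2: f(8) computes 8 * 40 = 320.
Step 3: result = 320

The answer is 320.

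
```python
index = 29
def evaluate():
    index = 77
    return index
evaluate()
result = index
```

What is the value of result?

Step 1: Global index = 29.
Step 2: evaluate() creates local index = 77 (shadow, not modification).
Step 3: After evaluate() returns, global index is unchanged. result = 29

The answer is 29.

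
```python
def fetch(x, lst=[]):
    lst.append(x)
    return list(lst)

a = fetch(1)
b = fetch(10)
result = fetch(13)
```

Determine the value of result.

Step 1: Default list is shared. list() creates copies for return values.
Step 2: Internal list grows: [1] -> [1, 10] -> [1, 10, 13].
Step 3: result = [1, 10, 13]

The answer is [1, 10, 13].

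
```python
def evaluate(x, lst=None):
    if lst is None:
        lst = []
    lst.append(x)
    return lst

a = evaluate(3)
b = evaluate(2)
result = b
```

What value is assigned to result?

Step 1: None default with guard creates a NEW list each call.
Step 2: a = [3] (fresh list). b = [2] (another fresh list).
Step 3: result = [2] (this is the fix for mutable default)

The answer is [2].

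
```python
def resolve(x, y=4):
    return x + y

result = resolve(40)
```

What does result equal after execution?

Step 1: resolve(40) uses default y = 4.
Step 2: Returns 40 + 4 = 44.
Step 3: result = 44

The answer is 44.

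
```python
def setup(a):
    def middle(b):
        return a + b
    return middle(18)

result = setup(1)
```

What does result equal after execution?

Step 1: setup(1) passes a = 1.
Step 2: middle(18) has b = 18, reads a = 1 from enclosing.
Step 3: result = 1 + 18 = 19

The answer is 19.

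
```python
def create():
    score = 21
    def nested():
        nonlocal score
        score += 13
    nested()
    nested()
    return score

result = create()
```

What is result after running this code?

Step 1: score starts at 21.
Step 2: nested() is called 2 times, each adding 13.
Step 3: score = 21 + 13 * 2 = 47

The answer is 47.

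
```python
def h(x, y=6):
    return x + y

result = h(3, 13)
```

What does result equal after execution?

Step 1: h(3, 13) overrides default y with 13.
Step 2: Returns 3 + 13 = 16.
Step 3: result = 16

The answer is 16.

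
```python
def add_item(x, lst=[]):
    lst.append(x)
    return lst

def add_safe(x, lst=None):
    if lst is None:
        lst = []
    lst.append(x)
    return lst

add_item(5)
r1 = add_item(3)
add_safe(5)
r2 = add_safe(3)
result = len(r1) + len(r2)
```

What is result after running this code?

Step 1: add_item shares mutable default: after 2 calls, lst = [5, 3], len = 2.
Step 2: add_safe creates fresh list each time: r2 = [3], len = 1.
Step 3: result = 2 + 1 = 3

The answer is 3.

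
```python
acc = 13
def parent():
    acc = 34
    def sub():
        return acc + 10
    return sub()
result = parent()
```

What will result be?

Step 1: parent() shadows global acc with acc = 34.
Step 2: sub() finds acc = 34 in enclosing scope, computes 34 + 10 = 44.
Step 3: result = 44

The answer is 44.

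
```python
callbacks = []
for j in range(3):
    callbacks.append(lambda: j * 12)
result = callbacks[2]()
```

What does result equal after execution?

Step 1: All lambdas reference the same variable j (late binding).
Step 2: After the loop, j = 2. Every lambda returns j * 12.
Step 3: callbacks[2]() = 2 * 12 = 24

The answer is 24.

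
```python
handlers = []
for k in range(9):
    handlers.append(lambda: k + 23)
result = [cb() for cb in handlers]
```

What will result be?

Step 1: All lambdas capture k by reference. After the loop, k = 8.
Step 2: Each call returns 8 + 23 = 31.
Step 3: result = [31, 31, 31, 31, 31, 31, 31, 31, 31]

The answer is [31, 31, 31, 31, 31, 31, 31, 31, 31].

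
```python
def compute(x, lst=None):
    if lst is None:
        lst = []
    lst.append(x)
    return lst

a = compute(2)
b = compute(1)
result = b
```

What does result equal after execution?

Step 1: None default with guard creates a NEW list each call.
Step 2: a = [2] (fresh list). b = [1] (another fresh list).
Step 3: result = [1] (this is the fix for mutable default)

The answer is [1].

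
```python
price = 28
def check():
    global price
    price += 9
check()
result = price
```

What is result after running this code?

Step 1: price = 28 globally.
Step 2: check() modifies global price: price += 9 = 37.
Step 3: result = 37

The answer is 37.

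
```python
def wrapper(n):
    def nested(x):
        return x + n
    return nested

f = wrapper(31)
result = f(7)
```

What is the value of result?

Step 1: wrapper(31) creates a closure that captures n = 31.
Step 2: f(7) calls the closure with x = 7, returning 7 + 31 = 38.
Step 3: result = 38

The answer is 38.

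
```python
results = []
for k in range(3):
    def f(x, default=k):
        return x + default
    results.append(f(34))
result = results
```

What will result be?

Step 1: Default argument default=k is evaluated at function definition time.
Step 2: Each iteration creates f with default = current k value.
Step 3: f(34) returns 34 + default. results = [34, 35, 36]

The answer is [34, 35, 36].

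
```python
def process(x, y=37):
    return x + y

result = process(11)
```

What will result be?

Step 1: process(11) uses default y = 37.
Step 2: Returns 11 + 37 = 48.
Step 3: result = 48

The answer is 48.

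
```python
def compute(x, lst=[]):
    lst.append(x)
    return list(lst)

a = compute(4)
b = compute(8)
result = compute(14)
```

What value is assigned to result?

Step 1: Default list is shared. list() creates copies for return values.
Step 2: Internal list grows: [4] -> [4, 8] -> [4, 8, 14].
Step 3: result = [4, 8, 14]

The answer is [4, 8, 14].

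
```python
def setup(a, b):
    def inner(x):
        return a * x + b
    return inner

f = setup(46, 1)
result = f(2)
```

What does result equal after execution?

Step 1: setup(46, 1) captures a = 46, b = 1.
Step 2: f(2) computes 46 * 2 + 1 = 93.
Step 3: result = 93

The answer is 93.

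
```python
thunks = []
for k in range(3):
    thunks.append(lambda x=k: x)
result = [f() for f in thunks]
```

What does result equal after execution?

Step 1: Default arg x=k captures k at each iteration.
Step 2: Each lambda has its own default: 0, 1, ..., 2.
Step 3: result = [0, 1, 2]

The answer is [0, 1, 2].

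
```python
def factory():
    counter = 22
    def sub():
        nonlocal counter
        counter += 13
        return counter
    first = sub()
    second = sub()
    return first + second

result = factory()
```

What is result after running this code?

Step 1: counter starts at 22.
Step 2: First call: counter = 22 + 13 = 35, returns 35.
Step 3: Second call: counter = 35 + 13 = 48, returns 48.
Step 4: result = 35 + 48 = 83

The answer is 83.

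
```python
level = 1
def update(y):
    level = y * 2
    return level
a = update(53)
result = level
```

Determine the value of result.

Step 1: Global level = 1.
Step 2: update(53) creates local level = 53 * 2 = 106.
Step 3: Global level unchanged because no global keyword. result = 1

The answer is 1.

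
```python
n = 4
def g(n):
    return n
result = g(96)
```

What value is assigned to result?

Step 1: Global n = 4.
Step 2: g(96) takes parameter n = 96, which shadows the global.
Step 3: result = 96

The answer is 96.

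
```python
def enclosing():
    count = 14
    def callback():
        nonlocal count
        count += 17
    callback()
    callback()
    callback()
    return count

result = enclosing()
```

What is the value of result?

Step 1: count starts at 14.
Step 2: callback() is called 3 times, each adding 17.
Step 3: count = 14 + 17 * 3 = 65

The answer is 65.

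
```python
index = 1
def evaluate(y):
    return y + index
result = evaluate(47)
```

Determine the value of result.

Step 1: index = 1 is defined globally.
Step 2: evaluate(47) uses parameter y = 47 and looks up index from global scope = 1.
Step 3: result = 47 + 1 = 48

The answer is 48.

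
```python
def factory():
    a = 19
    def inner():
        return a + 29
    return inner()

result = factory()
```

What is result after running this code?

Step 1: factory() defines a = 19.
Step 2: inner() reads a = 19 from enclosing scope, returns 19 + 29 = 48.
Step 3: result = 48

The answer is 48.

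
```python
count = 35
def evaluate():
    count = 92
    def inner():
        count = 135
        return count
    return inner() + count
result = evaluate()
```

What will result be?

Step 1: evaluate() has local count = 92. inner() has local count = 135.
Step 2: inner() returns its local count = 135.
Step 3: evaluate() returns 135 + its own count (92) = 227

The answer is 227.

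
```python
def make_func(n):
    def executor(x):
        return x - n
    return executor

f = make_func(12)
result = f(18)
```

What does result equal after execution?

Step 1: make_func(12) creates a closure capturing n = 12.
Step 2: f(18) computes 18 - 12 = 6.
Step 3: result = 6

The answer is 6.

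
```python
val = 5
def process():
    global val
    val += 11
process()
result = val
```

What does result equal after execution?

Step 1: val = 5 globally.
Step 2: process() modifies global val: val += 11 = 16.
Step 3: result = 16

The answer is 16.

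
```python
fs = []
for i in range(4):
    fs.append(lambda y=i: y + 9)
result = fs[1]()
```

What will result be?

Step 1: Default argument y=i captures i's value at definition time.
Step 2: fs[1] was defined when i = 1, so y defaults to 1.
Step 3: result = 1 + 9 = 10 (default arg fixes the late binding issue)

The answer is 10.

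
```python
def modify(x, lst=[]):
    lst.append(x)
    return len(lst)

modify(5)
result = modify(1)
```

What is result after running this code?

Step 1: Mutable default list persists between calls.
Step 2: First call: lst = [5], len = 1. Second call: lst = [5, 1], len = 2.
Step 3: result = 2

The answer is 2.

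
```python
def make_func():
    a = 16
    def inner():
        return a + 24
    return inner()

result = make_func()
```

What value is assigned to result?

Step 1: make_func() defines a = 16.
Step 2: inner() reads a = 16 from enclosing scope, returns 16 + 24 = 40.
Step 3: result = 40

The answer is 40.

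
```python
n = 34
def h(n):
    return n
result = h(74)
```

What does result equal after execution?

Step 1: Global n = 34.
Step 2: h(74) takes parameter n = 74, which shadows the global.
Step 3: result = 74

The answer is 74.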